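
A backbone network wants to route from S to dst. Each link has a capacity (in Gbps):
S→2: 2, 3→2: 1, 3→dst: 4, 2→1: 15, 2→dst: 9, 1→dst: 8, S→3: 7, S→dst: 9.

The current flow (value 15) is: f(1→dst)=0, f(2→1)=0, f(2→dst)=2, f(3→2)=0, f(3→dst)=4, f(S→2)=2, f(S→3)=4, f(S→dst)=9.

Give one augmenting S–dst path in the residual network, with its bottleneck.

Residual along S→3→2→dst: S→3: 3, 3→2: 1, 2→dst: 7.
Bottleneck = min = 1.

S→3→2→dst, bottleneck 1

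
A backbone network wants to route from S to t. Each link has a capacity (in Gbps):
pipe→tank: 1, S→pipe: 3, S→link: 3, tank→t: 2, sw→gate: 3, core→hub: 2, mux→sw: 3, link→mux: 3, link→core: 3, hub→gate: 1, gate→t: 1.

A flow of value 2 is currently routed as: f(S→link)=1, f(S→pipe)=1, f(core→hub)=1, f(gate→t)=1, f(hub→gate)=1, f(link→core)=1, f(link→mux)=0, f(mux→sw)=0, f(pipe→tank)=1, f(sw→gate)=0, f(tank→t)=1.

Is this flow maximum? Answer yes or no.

Yes

Residual reachable from S: {S, core, gate, hub, link, mux, pipe, sw}; t is not reachable.
Saturated cut: pipe→tank, gate→t with total capacity 2 = current flow value. Flow is maximum.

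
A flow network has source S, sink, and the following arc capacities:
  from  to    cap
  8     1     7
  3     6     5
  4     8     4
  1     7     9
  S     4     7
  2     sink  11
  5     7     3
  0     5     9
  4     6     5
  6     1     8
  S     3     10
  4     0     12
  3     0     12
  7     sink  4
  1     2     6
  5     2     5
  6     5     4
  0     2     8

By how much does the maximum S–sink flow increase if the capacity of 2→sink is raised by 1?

1

Original max flow = 15.
After raising cap(2→sink), augmenting paths through that edge carry 1 more unit.
New max flow = 16. Increase = 1.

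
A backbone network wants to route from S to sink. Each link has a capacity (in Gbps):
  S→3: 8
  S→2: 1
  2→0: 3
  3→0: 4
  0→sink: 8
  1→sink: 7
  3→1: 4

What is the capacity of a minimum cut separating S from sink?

Max flow = 9 (via 3 augmenting paths).
In the residual at optimum, the set reachable from S is {S}.
Cut edges: S→2 (cap 1), S→3 (cap 8). Sum = 9.

9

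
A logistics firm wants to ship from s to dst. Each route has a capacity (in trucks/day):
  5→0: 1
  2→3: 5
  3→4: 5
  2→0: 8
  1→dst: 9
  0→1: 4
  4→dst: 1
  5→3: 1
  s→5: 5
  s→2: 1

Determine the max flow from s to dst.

Augment s→5→0→1→dst: bottleneck 1. Total 1.
Augment s→5→3→4→dst: bottleneck 1. Total 2.
Augment s→2→0→1→dst: bottleneck 1. Total 3.
No augmenting path remains in the residual graph.

3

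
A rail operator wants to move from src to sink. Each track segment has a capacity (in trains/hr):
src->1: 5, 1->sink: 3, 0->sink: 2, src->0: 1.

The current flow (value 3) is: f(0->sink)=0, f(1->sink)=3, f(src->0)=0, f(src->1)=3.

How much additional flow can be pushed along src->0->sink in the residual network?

1

Residual capacities along the path: src->0: 1, 0->sink: 2.
Minimum is 1.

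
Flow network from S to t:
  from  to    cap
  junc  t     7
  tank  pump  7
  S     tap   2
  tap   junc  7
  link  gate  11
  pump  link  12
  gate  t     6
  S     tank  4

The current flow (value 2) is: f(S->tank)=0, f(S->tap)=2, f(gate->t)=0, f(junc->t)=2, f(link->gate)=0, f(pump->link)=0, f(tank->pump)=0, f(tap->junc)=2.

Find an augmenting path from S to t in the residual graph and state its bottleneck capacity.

Residual along S->tank->pump->link->gate->t: S->tank: 4, tank->pump: 7, pump->link: 12, link->gate: 11, gate->t: 6.
Bottleneck = min = 4.

S->tank->pump->link->gate->t, bottleneck 4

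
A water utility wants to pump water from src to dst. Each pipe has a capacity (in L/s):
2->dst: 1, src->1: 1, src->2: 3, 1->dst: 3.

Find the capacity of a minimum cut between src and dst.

2

Max flow = 2 (via 2 augmenting paths).
In the residual at optimum, the set reachable from src is {2, src}.
Cut edges: src->1 (cap 1), 2->dst (cap 1). Sum = 2.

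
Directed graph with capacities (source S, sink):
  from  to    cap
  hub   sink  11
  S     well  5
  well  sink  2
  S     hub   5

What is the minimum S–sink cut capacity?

Max flow = 7 (via 2 augmenting paths).
In the residual at optimum, the set reachable from S is {S, well}.
Cut edges: S->hub (cap 5), well->sink (cap 2). Sum = 7.

7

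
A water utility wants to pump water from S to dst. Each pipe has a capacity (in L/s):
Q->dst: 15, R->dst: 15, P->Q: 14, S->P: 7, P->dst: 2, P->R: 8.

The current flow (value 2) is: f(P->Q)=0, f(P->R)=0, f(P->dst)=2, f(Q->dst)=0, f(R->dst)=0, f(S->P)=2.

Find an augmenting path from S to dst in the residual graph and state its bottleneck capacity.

Residual along S->P->Q->dst: S->P: 5, P->Q: 14, Q->dst: 15.
Bottleneck = min = 5.

S->P->Q->dst, bottleneck 5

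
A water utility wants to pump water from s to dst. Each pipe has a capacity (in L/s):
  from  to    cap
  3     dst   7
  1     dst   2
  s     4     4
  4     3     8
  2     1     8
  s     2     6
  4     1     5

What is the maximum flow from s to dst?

6

Augment s→4→3→dst: bottleneck 4. Total 4.
Augment s→2→1→dst: bottleneck 2. Total 6.
No augmenting path remains in the residual graph.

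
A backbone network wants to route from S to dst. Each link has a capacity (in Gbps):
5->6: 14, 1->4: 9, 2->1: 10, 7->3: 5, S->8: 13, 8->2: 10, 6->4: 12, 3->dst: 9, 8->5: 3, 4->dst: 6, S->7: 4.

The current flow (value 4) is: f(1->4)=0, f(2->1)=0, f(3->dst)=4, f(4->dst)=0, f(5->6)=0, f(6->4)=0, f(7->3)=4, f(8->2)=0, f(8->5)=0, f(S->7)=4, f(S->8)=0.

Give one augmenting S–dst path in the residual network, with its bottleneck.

S->8->2->1->4->dst, bottleneck 6

Residual along S->8->2->1->4->dst: S->8: 13, 8->2: 10, 2->1: 10, 1->4: 9, 4->dst: 6.
Bottleneck = min = 6.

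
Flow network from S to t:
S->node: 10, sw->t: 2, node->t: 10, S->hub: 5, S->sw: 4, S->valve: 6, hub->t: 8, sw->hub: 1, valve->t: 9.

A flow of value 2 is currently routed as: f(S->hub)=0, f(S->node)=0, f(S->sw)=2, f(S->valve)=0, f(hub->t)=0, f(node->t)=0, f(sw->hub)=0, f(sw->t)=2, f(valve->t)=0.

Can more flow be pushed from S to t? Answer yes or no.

Yes

Residual path S->hub->t has bottleneck 5 > 0.
Pushing 5 along it raises the flow to 7, so the given flow is not maximum.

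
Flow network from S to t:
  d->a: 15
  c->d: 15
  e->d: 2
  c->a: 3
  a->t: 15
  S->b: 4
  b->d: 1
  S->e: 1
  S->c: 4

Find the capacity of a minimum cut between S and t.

6

Max flow = 6 (via 4 augmenting paths).
In the residual at optimum, the set reachable from S is {S, b}.
Cut edges: S->c (cap 4), S->e (cap 1), b->d (cap 1). Sum = 6.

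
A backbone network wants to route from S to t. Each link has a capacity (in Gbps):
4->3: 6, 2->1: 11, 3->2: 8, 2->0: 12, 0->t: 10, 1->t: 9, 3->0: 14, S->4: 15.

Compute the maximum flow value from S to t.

6

Augment S->4->3->0->t: bottleneck 6. Total 6.
No augmenting path remains in the residual graph.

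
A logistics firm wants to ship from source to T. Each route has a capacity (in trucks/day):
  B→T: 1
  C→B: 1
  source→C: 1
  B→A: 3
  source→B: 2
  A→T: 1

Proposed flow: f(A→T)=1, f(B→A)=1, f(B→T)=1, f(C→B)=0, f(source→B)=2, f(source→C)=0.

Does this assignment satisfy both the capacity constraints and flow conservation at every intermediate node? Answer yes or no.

Yes

Every edge has 0 ≤ f(e) ≤ cap(e).
At each intermediate node, inflow equals outflow.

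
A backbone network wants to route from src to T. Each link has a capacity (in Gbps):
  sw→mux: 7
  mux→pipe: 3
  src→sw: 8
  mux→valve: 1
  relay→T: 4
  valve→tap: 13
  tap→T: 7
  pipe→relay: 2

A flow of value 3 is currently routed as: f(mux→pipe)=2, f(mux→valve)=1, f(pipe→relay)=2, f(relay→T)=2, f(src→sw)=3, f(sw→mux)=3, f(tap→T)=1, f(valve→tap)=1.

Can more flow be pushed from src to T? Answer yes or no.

Residual reachable from src: {mux, pipe, src, sw}; T is not reachable.
Saturated cut: pipe→relay, mux→valve with total capacity 3 = current flow value. Flow is maximum.

No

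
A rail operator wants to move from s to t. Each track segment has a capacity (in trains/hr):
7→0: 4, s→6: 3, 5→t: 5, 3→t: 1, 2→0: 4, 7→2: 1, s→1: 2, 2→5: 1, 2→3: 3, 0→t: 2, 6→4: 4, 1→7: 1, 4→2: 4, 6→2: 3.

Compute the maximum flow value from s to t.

Augment s→6→2→5→t: bottleneck 1. Total 1.
Augment s→6→2→3→t: bottleneck 1. Total 2.
Augment s→6→2→0→t: bottleneck 1. Total 3.
Augment s→1→7→0→t: bottleneck 1. Total 4.
No augmenting path remains in the residual graph.

4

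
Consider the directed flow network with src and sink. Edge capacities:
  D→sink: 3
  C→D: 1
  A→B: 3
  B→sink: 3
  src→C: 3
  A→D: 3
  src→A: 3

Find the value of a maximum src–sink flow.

4

Augment src→A→B→sink: bottleneck 3. Total 3.
Augment src→C→D→sink: bottleneck 1. Total 4.
No augmenting path remains in the residual graph.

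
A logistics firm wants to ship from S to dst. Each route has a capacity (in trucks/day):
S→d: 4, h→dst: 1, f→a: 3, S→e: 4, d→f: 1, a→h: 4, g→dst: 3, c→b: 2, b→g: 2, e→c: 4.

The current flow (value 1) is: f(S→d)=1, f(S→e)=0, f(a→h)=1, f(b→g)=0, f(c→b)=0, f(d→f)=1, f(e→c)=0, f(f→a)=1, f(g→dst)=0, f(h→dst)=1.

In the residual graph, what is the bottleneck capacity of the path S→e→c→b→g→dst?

2

Residual capacities along the path: S→e: 4, e→c: 4, c→b: 2, b→g: 2, g→dst: 3.
Minimum is 2.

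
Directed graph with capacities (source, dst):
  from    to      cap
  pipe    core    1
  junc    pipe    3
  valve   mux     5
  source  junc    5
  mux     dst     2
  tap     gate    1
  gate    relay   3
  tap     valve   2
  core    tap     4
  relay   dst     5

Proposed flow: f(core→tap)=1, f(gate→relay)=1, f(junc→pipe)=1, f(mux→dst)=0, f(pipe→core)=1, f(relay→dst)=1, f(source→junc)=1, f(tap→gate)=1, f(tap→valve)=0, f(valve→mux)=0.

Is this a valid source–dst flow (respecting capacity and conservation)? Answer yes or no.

Yes

Every edge has 0 ≤ f(e) ≤ cap(e).
At each intermediate node, inflow equals outflow.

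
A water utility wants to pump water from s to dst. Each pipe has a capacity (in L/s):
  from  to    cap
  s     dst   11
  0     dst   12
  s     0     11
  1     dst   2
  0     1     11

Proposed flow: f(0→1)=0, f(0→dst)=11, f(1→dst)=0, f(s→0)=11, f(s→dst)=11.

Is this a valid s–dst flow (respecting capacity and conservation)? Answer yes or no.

Every edge has 0 ≤ f(e) ≤ cap(e).
At each intermediate node, inflow equals outflow.

Yes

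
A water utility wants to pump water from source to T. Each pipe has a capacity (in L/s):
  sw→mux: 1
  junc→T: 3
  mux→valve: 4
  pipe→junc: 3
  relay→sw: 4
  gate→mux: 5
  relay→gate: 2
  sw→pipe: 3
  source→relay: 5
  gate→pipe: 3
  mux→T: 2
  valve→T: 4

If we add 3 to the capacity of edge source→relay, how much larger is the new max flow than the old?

1

Original max flow = 5.
After raising cap(source→relay), augmenting paths through that edge carry 1 more unit.
New max flow = 6. Increase = 1.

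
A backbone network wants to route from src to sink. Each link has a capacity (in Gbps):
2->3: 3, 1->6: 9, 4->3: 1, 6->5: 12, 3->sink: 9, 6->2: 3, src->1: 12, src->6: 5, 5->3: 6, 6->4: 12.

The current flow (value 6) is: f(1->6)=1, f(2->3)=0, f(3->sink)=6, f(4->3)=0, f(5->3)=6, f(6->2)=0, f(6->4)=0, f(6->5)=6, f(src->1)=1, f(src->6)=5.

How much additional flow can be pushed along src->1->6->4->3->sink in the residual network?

Residual capacities along the path: src->1: 11, 1->6: 8, 6->4: 12, 4->3: 1, 3->sink: 3.
Minimum is 1.

1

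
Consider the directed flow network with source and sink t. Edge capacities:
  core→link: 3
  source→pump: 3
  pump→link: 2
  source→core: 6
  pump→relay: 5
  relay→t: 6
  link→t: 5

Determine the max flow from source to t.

Augment source→pump→relay→t: bottleneck 3. Total 3.
Augment source→core→link→t: bottleneck 3. Total 6.
No augmenting path remains in the residual graph.

6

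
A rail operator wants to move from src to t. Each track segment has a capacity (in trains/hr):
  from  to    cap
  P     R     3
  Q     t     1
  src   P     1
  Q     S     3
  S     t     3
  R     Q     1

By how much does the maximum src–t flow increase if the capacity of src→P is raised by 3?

0

Original max flow = 1.
Even with extra capacity on src→P, another cut of capacity 1 remains binding.
New max flow = 1. Increase = 0.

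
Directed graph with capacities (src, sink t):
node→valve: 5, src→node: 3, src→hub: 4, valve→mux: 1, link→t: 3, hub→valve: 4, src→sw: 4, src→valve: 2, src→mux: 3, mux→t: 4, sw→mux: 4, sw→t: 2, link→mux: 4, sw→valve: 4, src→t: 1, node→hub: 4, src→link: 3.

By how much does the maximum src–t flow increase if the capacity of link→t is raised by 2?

Original max flow = 10.
Edge link→t does not cross the min cut (source side {hub, mux, node, src, sw, valve}), so extra capacity there cannot help.
New max flow = 10. Increase = 0.

0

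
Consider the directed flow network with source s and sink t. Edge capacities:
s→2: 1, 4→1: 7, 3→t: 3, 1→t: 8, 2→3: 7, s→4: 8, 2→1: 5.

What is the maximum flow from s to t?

Augment s→4→1→t: bottleneck 7. Total 7.
Augment s→2→1→t: bottleneck 1. Total 8.
No augmenting path remains in the residual graph.

8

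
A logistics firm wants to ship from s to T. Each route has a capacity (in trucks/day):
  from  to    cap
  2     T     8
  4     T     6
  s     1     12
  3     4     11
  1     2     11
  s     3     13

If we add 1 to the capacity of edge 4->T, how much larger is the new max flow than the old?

1

Original max flow = 14.
After raising cap(4->T), augmenting paths through that edge carry 1 more unit.
New max flow = 15. Increase = 1.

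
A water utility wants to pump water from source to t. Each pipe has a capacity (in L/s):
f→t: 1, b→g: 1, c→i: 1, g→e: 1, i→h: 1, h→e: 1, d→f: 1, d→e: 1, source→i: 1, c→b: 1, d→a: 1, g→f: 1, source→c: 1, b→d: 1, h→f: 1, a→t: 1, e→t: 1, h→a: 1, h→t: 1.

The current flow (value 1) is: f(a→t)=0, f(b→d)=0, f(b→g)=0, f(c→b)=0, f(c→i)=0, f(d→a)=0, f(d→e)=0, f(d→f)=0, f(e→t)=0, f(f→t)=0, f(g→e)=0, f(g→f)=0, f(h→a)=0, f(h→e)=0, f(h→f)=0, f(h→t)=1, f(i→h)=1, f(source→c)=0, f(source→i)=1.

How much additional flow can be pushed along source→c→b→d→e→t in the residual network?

1

Residual capacities along the path: source→c: 1, c→b: 1, b→d: 1, d→e: 1, e→t: 1.
Minimum is 1.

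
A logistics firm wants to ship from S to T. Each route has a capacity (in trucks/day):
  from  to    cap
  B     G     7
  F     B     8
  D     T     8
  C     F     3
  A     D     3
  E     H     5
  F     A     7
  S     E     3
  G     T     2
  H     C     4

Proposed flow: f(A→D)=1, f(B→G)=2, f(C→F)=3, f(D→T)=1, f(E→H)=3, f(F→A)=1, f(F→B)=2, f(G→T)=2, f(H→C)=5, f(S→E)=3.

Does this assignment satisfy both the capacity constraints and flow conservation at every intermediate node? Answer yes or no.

No

Capacity violated on H→C: flow 5 > capacity 4.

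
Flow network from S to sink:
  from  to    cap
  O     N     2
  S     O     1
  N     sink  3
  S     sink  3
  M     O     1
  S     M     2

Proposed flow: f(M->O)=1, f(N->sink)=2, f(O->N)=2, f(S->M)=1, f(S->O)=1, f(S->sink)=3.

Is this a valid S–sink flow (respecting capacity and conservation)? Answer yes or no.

Yes

Every edge has 0 ≤ f(e) ≤ cap(e).
At each intermediate node, inflow equals outflow.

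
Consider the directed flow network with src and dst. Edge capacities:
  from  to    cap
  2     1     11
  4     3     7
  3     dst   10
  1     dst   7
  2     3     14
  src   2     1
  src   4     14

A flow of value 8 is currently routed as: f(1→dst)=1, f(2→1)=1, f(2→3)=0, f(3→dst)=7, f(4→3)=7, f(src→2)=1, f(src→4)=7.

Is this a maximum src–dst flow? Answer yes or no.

Yes

Residual reachable from src: {4, src}; dst is not reachable.
Saturated cut: src→2, 4→3 with total capacity 8 = current flow value. Flow is maximum.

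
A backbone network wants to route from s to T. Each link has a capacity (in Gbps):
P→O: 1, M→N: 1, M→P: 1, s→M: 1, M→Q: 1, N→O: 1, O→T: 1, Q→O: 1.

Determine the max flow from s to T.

Augment s→M→N→O→T: bottleneck 1. Total 1.
No augmenting path remains in the residual graph.

1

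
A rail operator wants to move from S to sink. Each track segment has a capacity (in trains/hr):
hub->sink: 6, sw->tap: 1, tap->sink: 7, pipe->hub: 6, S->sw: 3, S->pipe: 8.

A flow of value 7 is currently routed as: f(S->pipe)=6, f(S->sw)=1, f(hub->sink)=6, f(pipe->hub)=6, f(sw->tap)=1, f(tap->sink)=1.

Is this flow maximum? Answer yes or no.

Residual reachable from S: {S, pipe, sw}; sink is not reachable.
Saturated cut: sw->tap, pipe->hub with total capacity 7 = current flow value. Flow is maximum.

Yes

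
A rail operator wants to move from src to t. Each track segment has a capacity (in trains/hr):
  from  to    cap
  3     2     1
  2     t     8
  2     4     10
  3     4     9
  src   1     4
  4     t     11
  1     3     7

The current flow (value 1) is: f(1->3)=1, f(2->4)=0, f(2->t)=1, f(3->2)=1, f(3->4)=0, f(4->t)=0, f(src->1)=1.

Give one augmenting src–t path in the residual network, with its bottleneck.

Residual along src->1->3->4->t: src->1: 3, 1->3: 6, 3->4: 9, 4->t: 11.
Bottleneck = min = 3.

src->1->3->4->t, bottleneck 3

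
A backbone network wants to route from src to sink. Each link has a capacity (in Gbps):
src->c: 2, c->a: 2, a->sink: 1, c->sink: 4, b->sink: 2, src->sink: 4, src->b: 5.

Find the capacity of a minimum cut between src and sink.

8

Max flow = 8 (via 3 augmenting paths).
In the residual at optimum, the set reachable from src is {b, src}.
Cut edges: src->c (cap 2), src->sink (cap 4), b->sink (cap 2). Sum = 8.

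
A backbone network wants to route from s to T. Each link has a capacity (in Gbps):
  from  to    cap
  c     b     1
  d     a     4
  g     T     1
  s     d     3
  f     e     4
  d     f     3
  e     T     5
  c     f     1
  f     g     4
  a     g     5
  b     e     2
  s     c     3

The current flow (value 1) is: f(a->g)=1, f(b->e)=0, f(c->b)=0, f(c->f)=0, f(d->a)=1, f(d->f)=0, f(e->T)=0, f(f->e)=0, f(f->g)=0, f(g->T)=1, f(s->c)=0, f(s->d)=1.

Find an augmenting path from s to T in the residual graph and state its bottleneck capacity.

s->d->f->e->T, bottleneck 2

Residual along s->d->f->e->T: s->d: 2, d->f: 3, f->e: 4, e->T: 5.
Bottleneck = min = 2.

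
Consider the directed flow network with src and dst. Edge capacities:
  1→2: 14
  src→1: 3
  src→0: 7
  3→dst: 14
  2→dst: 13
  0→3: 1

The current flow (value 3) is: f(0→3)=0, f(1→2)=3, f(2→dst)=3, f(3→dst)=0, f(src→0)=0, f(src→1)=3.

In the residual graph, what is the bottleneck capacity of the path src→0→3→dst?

1

Residual capacities along the path: src→0: 7, 0→3: 1, 3→dst: 14.
Minimum is 1.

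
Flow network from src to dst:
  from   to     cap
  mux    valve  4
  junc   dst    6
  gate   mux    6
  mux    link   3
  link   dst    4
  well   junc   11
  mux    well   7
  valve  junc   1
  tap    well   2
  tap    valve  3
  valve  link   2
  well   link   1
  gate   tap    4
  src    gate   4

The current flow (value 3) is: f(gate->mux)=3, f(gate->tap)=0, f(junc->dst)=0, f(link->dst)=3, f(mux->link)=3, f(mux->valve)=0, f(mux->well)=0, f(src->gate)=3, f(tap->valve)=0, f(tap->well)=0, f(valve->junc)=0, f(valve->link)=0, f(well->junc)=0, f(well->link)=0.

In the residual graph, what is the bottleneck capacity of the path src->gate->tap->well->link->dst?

1

Residual capacities along the path: src->gate: 1, gate->tap: 4, tap->well: 2, well->link: 1, link->dst: 1.
Minimum is 1.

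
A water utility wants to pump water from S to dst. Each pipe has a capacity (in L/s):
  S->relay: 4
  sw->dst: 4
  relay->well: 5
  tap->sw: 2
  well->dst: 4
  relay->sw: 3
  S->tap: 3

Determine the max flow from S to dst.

6

Augment S->tap->sw->dst: bottleneck 2. Total 2.
Augment S->relay->sw->dst: bottleneck 2. Total 4.
Augment S->relay->well->dst: bottleneck 2. Total 6.
No augmenting path remains in the residual graph.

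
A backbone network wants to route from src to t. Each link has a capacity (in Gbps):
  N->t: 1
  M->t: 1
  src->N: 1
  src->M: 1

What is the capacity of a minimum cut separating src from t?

2

Max flow = 2 (via 2 augmenting paths).
In the residual at optimum, the set reachable from src is {src}.
Cut edges: src->N (cap 1), src->M (cap 1). Sum = 2.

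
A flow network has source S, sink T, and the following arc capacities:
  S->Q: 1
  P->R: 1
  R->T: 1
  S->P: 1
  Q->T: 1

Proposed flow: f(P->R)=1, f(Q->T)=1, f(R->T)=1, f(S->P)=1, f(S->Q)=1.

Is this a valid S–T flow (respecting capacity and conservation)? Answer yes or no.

Every edge has 0 ≤ f(e) ≤ cap(e).
At each intermediate node, inflow equals outflow.

Yes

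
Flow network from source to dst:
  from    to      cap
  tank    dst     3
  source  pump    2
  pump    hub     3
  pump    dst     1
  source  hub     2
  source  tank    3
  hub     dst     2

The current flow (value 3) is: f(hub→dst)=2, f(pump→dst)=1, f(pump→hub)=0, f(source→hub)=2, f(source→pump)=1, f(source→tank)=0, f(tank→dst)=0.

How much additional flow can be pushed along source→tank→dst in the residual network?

Residual capacities along the path: source→tank: 3, tank→dst: 3.
Minimum is 3.

3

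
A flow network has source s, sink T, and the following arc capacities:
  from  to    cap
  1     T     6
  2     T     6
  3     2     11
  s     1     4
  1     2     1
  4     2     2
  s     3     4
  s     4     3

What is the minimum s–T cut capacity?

Max flow = 10 (via 3 augmenting paths).
In the residual at optimum, the set reachable from s is {4, s}.
Cut edges: s→1 (cap 4), s→3 (cap 4), 4→2 (cap 2). Sum = 10.

10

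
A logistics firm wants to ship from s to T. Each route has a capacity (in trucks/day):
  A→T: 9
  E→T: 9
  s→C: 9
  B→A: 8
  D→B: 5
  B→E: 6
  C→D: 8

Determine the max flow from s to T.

5

Augment s→C→D→B→E→T: bottleneck 5. Total 5.
No augmenting path remains in the residual graph.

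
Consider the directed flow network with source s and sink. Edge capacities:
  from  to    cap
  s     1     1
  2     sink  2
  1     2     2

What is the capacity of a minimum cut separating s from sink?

Max flow = 1 (via 1 augmenting path).
In the residual at optimum, the set reachable from s is {s}.
Cut edges: s→1 (cap 1). Sum = 1.

1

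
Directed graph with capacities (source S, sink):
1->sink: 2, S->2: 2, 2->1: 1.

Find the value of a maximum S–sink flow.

1

Augment S->2->1->sink: bottleneck 1. Total 1.
No augmenting path remains in the residual graph.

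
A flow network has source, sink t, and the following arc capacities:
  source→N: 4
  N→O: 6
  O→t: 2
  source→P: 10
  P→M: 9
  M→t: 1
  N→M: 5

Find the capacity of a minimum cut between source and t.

Max flow = 3 (via 2 augmenting paths).
In the residual at optimum, the set reachable from source is {M, N, O, P, source}.
Cut edges: O→t (cap 2), M→t (cap 1). Sum = 3.

3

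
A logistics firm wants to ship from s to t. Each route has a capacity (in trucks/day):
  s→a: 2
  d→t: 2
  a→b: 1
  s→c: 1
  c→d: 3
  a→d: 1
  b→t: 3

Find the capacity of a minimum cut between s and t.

Max flow = 3 (via 3 augmenting paths).
In the residual at optimum, the set reachable from s is {s}.
Cut edges: s→a (cap 2), s→c (cap 1). Sum = 3.

3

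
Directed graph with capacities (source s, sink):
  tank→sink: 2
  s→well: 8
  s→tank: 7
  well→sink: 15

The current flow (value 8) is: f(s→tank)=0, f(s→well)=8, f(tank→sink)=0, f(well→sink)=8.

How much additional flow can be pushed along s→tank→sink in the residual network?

Residual capacities along the path: s→tank: 7, tank→sink: 2.
Minimum is 2.

2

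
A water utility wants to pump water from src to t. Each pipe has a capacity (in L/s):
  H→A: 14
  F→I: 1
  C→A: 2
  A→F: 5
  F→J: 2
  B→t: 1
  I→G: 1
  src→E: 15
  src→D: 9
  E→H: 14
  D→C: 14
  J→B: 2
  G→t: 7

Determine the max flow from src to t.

Augment src→E→H→A→F→I→G→t: bottleneck 1. Total 1.
Augment src→E→H→A→F→J→B→t: bottleneck 1. Total 2.
No augmenting path remains in the residual graph.

2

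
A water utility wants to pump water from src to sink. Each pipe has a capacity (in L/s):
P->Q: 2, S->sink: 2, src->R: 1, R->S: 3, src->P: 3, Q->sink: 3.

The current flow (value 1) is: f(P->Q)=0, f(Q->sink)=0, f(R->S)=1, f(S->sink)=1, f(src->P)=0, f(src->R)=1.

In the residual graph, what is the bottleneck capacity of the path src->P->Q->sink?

Residual capacities along the path: src->P: 3, P->Q: 2, Q->sink: 3.
Minimum is 2.

2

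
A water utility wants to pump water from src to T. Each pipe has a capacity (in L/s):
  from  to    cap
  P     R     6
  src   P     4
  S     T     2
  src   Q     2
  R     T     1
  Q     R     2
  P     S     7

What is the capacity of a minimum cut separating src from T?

Max flow = 3 (via 2 augmenting paths).
In the residual at optimum, the set reachable from src is {P, Q, R, S, src}.
Cut edges: R->T (cap 1), S->T (cap 2). Sum = 3.

3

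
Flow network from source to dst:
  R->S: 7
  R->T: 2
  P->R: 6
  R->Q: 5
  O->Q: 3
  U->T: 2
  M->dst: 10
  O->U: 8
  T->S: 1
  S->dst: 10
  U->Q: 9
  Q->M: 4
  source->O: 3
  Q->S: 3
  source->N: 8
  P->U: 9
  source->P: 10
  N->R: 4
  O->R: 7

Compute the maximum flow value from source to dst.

Augment source->O->R->S->dst: bottleneck 3. Total 3.
Augment source->P->R->S->dst: bottleneck 4. Total 7.
Augment source->P->U->T->S->dst: bottleneck 1. Total 8.
Augment source->P->U->Q->S->dst: bottleneck 2. Total 10.
Augment source->P->U->Q->M->dst: bottleneck 3. Total 13.
Augment source->N->R->Q->M->dst: bottleneck 1. Total 14.
No augmenting path remains in the residual graph.

14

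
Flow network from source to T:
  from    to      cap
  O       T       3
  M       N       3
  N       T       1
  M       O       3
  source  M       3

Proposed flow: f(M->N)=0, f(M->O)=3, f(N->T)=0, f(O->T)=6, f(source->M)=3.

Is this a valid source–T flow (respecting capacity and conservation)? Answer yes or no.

No

Capacity violated on O->T: flow 6 > capacity 3.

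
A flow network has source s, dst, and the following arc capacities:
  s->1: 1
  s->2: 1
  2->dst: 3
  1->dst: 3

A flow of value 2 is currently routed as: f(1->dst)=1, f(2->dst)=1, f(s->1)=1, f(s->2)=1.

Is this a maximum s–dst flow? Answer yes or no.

Residual reachable from s: {s}; dst is not reachable.
Saturated cut: s->2, s->1 with total capacity 2 = current flow value. Flow is maximum.

Yes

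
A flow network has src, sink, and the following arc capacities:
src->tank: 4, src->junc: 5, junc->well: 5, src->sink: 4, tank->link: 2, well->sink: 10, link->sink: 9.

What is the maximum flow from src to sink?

11

Augment src->sink: bottleneck 4. Total 4.
Augment src->tank->link->sink: bottleneck 2. Total 6.
Augment src->junc->well->sink: bottleneck 5. Total 11.
No augmenting path remains in the residual graph.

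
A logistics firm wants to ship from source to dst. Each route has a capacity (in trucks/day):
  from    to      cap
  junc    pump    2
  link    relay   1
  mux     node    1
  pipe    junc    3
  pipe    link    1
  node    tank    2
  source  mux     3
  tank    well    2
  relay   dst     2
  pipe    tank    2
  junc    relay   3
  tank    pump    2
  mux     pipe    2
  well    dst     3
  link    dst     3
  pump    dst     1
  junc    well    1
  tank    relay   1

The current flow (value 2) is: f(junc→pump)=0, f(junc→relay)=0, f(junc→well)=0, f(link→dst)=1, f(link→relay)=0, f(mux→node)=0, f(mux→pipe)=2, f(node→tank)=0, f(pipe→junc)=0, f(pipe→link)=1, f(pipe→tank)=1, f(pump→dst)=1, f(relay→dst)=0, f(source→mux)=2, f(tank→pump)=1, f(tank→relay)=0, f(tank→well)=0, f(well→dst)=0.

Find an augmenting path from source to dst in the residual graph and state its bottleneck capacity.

Residual along source→mux→node→tank→relay→dst: source→mux: 1, mux→node: 1, node→tank: 2, tank→relay: 1, relay→dst: 2.
Bottleneck = min = 1.

source→mux→node→tank→relay→dst, bottleneck 1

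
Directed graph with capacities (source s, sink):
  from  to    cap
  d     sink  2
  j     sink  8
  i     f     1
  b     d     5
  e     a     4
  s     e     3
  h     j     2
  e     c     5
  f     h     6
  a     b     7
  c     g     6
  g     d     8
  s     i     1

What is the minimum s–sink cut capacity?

3

Max flow = 3 (via 2 augmenting paths).
In the residual at optimum, the set reachable from s is {a, b, c, d, e, g, s}.
Cut edges: s→i (cap 1), d→sink (cap 2). Sum = 3.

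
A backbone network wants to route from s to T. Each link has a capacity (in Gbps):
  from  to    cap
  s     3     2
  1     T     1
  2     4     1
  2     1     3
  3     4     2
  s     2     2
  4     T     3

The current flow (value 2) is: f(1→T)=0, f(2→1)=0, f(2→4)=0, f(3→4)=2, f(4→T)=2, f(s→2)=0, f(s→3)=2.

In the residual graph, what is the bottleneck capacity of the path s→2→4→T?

1

Residual capacities along the path: s→2: 2, 2→4: 1, 4→T: 1.
Minimum is 1.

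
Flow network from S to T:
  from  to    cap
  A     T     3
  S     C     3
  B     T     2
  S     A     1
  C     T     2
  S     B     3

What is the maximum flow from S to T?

Augment S→A→T: bottleneck 1. Total 1.
Augment S→C→T: bottleneck 2. Total 3.
Augment S→B→T: bottleneck 2. Total 5.
No augmenting path remains in the residual graph.

5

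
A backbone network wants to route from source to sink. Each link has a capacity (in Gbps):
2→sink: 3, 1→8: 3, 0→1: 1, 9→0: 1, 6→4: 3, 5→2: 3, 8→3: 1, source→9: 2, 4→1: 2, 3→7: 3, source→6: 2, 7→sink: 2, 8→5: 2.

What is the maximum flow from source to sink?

Augment source→9→0→1→8→5→2→sink: bottleneck 1. Total 1.
Augment source→6→4→1→8→5→2→sink: bottleneck 1. Total 2.
Augment source→6→4→1→8→3→7→sink: bottleneck 1. Total 3.
No augmenting path remains in the residual graph.

3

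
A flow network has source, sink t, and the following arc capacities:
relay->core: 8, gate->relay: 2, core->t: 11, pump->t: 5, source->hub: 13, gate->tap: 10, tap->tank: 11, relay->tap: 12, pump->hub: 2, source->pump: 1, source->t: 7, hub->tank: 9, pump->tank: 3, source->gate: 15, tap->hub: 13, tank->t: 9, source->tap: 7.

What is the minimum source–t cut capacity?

19

Max flow = 19 (via 5 augmenting paths).
In the residual at optimum, the set reachable from source is {gate, hub, source, tank, tap}.
Cut edges: source->pump (cap 1), source->t (cap 7), gate->relay (cap 2), tank->t (cap 9). Sum = 19.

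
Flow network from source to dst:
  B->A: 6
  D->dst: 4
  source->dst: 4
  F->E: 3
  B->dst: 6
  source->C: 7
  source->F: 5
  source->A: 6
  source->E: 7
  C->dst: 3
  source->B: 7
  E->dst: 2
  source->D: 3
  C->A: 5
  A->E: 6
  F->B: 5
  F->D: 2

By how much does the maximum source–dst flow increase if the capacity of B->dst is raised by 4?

Original max flow = 19.
After raising cap(B->dst), augmenting paths through that edge carry 4 more units.
New max flow = 23. Increase = 4.

4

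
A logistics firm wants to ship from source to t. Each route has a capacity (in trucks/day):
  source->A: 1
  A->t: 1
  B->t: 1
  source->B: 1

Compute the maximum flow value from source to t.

Augment source->A->t: bottleneck 1. Total 1.
Augment source->B->t: bottleneck 1. Total 2.
No augmenting path remains in the residual graph.

2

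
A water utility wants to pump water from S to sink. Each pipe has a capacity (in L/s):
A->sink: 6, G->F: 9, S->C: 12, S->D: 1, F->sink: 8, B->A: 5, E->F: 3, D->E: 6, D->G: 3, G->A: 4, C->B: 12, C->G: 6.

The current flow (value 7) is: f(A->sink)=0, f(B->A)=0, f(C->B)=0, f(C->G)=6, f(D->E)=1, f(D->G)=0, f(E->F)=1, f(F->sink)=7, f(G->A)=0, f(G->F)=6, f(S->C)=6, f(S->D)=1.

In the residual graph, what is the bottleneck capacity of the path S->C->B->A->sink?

5

Residual capacities along the path: S->C: 6, C->B: 12, B->A: 5, A->sink: 6.
Minimum is 5.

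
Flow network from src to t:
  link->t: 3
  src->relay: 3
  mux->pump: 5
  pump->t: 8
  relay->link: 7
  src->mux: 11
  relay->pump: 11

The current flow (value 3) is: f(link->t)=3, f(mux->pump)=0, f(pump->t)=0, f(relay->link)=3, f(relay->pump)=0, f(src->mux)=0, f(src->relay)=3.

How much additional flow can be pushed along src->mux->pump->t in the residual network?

Residual capacities along the path: src->mux: 11, mux->pump: 5, pump->t: 8.
Minimum is 5.

5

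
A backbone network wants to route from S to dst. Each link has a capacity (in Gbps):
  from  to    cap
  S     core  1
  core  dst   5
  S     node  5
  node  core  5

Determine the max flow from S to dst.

Augment S→core→dst: bottleneck 1. Total 1.
Augment S→node→core→dst: bottleneck 4. Total 5.
No augmenting path remains in the residual graph.

5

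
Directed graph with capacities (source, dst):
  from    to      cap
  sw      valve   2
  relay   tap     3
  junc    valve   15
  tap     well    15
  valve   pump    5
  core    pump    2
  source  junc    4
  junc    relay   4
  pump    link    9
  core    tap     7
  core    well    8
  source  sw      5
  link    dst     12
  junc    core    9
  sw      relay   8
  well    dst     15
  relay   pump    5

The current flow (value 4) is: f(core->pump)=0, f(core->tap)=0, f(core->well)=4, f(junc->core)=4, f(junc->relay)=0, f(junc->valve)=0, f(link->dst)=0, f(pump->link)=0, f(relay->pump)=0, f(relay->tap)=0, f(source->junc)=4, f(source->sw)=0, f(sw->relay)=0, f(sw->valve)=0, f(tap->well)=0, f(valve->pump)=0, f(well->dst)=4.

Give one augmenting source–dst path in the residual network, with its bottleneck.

source->sw->relay->pump->link->dst, bottleneck 5

Residual along source->sw->relay->pump->link->dst: source->sw: 5, sw->relay: 8, relay->pump: 5, pump->link: 9, link->dst: 12.
Bottleneck = min = 5.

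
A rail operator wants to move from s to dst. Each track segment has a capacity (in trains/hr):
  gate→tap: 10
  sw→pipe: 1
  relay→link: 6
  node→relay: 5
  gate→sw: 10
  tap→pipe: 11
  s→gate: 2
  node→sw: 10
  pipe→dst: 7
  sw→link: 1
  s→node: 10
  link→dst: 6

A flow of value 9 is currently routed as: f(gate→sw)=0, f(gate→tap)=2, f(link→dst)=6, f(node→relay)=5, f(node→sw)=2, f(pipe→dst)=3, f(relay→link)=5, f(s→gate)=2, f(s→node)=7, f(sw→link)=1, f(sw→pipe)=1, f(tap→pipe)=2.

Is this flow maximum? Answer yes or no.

Yes

Residual reachable from s: {node, s, sw}; dst is not reachable.
Saturated cut: s→gate, node→relay, sw→link, sw→pipe with total capacity 9 = current flow value. Flow is maximum.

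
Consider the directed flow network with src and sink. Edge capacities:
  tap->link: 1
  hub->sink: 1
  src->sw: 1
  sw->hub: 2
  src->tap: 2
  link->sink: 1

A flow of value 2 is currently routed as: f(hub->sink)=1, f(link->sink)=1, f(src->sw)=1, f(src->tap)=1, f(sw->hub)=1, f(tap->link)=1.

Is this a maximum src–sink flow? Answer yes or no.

Residual reachable from src: {src, tap}; sink is not reachable.
Saturated cut: tap->link, src->sw with total capacity 2 = current flow value. Flow is maximum.

Yes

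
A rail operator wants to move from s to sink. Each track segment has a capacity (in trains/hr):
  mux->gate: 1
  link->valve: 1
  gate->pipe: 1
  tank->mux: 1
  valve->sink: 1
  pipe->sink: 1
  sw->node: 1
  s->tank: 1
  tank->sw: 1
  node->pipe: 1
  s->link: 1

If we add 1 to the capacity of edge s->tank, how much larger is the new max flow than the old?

Original max flow = 2.
Even with extra capacity on s->tank, another cut of capacity 2 remains binding.
New max flow = 2. Increase = 0.

0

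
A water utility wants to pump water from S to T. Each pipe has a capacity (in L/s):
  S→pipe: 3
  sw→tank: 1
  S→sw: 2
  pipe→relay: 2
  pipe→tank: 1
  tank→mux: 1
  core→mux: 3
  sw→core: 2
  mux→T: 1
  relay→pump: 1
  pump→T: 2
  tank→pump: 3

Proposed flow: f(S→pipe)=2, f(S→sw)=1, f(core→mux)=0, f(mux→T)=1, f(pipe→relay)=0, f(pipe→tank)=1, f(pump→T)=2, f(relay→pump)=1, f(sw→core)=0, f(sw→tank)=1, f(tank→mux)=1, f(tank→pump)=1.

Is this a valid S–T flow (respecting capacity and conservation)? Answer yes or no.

No

Conservation fails at pipe: inflow 2 ≠ outflow 1.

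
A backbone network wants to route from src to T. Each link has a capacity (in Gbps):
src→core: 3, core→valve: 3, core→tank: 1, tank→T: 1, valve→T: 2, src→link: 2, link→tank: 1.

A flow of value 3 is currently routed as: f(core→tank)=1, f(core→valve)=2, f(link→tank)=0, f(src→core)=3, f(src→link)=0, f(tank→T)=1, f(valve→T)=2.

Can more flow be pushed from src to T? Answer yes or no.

No

Residual reachable from src: {core, link, src, tank, valve}; T is not reachable.
Saturated cut: valve→T, tank→T with total capacity 3 = current flow value. Flow is maximum.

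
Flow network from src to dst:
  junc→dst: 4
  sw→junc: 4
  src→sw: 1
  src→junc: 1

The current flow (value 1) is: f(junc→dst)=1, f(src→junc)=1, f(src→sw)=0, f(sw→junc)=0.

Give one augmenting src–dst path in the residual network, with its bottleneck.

src→sw→junc→dst, bottleneck 1

Residual along src→sw→junc→dst: src→sw: 1, sw→junc: 4, junc→dst: 3.
Bottleneck = min = 1.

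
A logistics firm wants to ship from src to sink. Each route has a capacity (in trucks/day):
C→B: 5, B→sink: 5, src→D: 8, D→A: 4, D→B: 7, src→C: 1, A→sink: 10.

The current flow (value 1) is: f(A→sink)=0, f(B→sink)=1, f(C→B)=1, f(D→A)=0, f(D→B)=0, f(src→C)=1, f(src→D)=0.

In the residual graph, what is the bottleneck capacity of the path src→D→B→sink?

4

Residual capacities along the path: src→D: 8, D→B: 7, B→sink: 4.
Minimum is 4.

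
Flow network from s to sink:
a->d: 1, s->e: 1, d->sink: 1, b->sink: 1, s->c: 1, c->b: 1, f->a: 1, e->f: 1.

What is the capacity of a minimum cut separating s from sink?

Max flow = 2 (via 2 augmenting paths).
In the residual at optimum, the set reachable from s is {s}.
Cut edges: s->e (cap 1), s->c (cap 1). Sum = 2.

2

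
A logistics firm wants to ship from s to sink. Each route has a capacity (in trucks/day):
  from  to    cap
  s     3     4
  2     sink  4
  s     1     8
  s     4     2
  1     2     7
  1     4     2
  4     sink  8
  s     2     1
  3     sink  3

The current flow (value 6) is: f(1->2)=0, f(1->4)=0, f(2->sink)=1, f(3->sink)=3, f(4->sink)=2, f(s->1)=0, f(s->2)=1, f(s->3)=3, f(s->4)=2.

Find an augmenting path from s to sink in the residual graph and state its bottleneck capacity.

s->1->2->sink, bottleneck 3

Residual along s->1->2->sink: s->1: 8, 1->2: 7, 2->sink: 3.
Bottleneck = min = 3.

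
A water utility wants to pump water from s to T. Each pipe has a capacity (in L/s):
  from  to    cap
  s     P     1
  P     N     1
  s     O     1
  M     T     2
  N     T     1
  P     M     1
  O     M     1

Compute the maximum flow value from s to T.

Augment s->O->M->T: bottleneck 1. Total 1.
Augment s->P->M->T: bottleneck 1. Total 2.
No augmenting path remains in the residual graph.

2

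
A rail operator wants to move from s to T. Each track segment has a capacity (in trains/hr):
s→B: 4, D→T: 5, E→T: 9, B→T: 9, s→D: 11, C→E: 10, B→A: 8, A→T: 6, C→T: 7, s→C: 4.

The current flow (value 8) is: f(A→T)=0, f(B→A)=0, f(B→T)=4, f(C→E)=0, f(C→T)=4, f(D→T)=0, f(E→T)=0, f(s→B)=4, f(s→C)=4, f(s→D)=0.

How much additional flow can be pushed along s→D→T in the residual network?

5

Residual capacities along the path: s→D: 11, D→T: 5.
Minimum is 5.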